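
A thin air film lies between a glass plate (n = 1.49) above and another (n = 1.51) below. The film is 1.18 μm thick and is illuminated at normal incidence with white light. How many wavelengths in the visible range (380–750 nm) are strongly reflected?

3

At the upper boundary (n = 1.49 to n = 1.0) the reflected ray undergoes no phase shift.
Bottom surface (1.0 → 1.51): reflection off a higher-index medium gives a half-wave phase shift.
Exactly one π shift → a net half-wave offset.
For bright reflection here: 2 n t = (m + ½) λ.
λ = 2 n t / (m + ½) = 2360 / (m + ½) nm.
m=2: 944 nm (IR); m=3: 674 nm (visible); m=4: 524 nm (visible); m=5: 429 nm (visible); m=6: 363 nm (UV).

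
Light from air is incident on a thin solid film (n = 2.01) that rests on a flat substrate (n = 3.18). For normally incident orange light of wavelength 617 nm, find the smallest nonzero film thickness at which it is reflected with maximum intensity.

Top surface (1.0 → 2.01): reflection off a higher-index medium gives a half-wave phase shift.
Ray reflecting at the bottom interface goes from n = 2.01 toward n = 3.18: a half-wave phase shift.
Net: no relative phase inversion (both shifts match).
So the condition for constructive reflection is 2 n t = m λ.
Minimum nonzero at m = 1: t = λ / (2 n) = 617 / (2 × 2.01) = 153 nm.

153 nm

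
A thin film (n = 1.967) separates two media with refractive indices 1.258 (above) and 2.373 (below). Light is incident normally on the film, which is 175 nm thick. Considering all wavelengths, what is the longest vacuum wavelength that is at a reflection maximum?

Ray reflecting at the top interface goes from n = 1.258 toward n = 1.967: a half-wave phase shift.
At the lower boundary (n = 1.967 to n = 2.373) the reflected ray undergoes a half-wave phase shift.
Zero or two π shifts → no net half-wave offset.
With no net inversion, constructive interference in reflection requires 2 n t = m λ.
λ = 2 n t / m. The longest wavelength is m = 1: λ = 2 × 1.967 × 175 / 1.00 = 688 nm.

688 nm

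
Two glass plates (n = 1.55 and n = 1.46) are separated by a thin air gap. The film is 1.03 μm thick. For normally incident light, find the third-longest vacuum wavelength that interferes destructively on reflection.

Top surface (1.55 → 1.0): reflection off a lower-index medium gives no phase shift.
Ray reflecting at the bottom interface goes from n = 1.0 toward n = 1.46: a half-wave phase shift.
Net: one phase inversion between the two reflected rays.
For minimum reflection here: 2 n t = m λ.
λ = 2 n t / m. The third-longest wavelength is m = 3: λ = 2 × 1.0 × 1030 / 3.00 = 687 nm.

687 nm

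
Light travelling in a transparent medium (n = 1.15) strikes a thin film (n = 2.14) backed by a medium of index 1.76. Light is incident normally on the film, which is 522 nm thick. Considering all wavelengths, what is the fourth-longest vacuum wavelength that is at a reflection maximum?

638 nm

Ray reflecting at the top interface goes from n = 1.15 toward n = 2.14: a half-wave phase shift.
Ray reflecting at the bottom interface goes from n = 2.14 toward n = 1.76: no phase shift.
The two reflections differ by half a wavelength.
So the condition for constructive reflection is 2 n t = (m + ½) λ.
λ = 2 n t / (m + ½). The fourth-longest wavelength is m = 3: λ = 2 × 2.14 × 522 / 3.50 = 638 nm.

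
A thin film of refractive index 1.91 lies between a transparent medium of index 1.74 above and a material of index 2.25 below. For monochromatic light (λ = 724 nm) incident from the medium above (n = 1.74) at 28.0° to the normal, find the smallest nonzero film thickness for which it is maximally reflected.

Top surface (1.74 → 1.91): reflection off a higher-index medium gives a half-wave phase shift.
Bottom surface (1.91 → 2.25): reflection off a higher-index medium gives a half-wave phase shift.
Net: no relative phase inversion (both shifts match).
With no net inversion, constructive interference in reflection requires 2 n t cos θ_r = m λ.
Snell's law: 1.74 sin 28.0° = 1.91 sin θ_r → sin θ_r = 0.428, cos θ_r = 0.904.
Minimum nonzero at m = 1: t = λ / (2 n cos θ_r) = 724 / (2 × 1.91 × 0.904) = 210 nm.

210 nm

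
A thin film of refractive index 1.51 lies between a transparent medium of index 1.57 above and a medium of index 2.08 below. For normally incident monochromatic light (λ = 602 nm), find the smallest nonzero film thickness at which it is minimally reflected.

199 nm

At the upper boundary (n = 1.57 to n = 1.51) the reflected ray undergoes no phase shift.
Ray reflecting at the bottom interface goes from n = 1.51 toward n = 2.08: a half-wave phase shift.
The two reflections differ by half a wavelength.
So the condition for destructive reflection is 2 n t = m λ.
Minimum nonzero at m = 1: t = λ / (2 n) = 602 / (2 × 1.51) = 199 nm.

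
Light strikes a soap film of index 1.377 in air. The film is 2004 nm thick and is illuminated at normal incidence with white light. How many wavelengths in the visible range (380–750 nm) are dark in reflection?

7

At the upper boundary (n = 1.0 to n = 1.377) the reflected ray undergoes a half-wave phase shift.
Ray reflecting at the bottom interface goes from n = 1.377 toward n = 1.0: no phase shift.
The two reflections differ by half a wavelength.
So the condition for destructive reflection is 2 n t = m λ.
λ = 2 n t / m = 5519 / m nm.
m=7: 788 nm (IR); m=8: 690 nm (visible); m=9: 613 nm (visible); m=10: 552 nm (visible); m=11: 502 nm (visible); m=12: 460 nm (visible); m=13: 425 nm (visible); m=14: 394 nm (visible); m=15: 368 nm (UV).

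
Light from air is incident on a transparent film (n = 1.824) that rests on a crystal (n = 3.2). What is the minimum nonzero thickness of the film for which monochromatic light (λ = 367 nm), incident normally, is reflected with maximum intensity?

Ray reflecting at the top interface goes from n = 1.0 toward n = 1.824: a half-wave phase shift.
Bottom surface (1.824 → 3.2): reflection off a higher-index medium gives a half-wave phase shift.
Net: no relative phase inversion (both shifts match).
For bright reflection here: 2 n t = m λ.
Minimum nonzero at m = 1: t = λ / (2 n) = 367 / (2 × 1.824) = 101 nm.

101 nm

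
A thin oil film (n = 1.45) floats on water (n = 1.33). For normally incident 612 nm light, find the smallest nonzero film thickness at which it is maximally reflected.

Ray reflecting at the top interface goes from n = 1.0 toward n = 1.45: a half-wave phase shift.
Bottom surface (1.45 → 1.33): reflection off a lower-index medium gives no phase shift.
Exactly one π shift → a net half-wave offset.
With one net inversion, constructive interference in reflection requires 2 n t = (m + ½) λ.
Minimum at m = 0: t = λ / (4 n) = 612 / (4 × 1.45) = 106 nm.

106 nm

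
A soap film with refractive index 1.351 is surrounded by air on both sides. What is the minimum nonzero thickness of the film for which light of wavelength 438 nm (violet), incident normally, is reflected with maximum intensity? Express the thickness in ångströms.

Ray reflecting at the top interface goes from n = 1.0 toward n = 1.351: a half-wave phase shift.
At the lower boundary (n = 1.351 to n = 1.0) the reflected ray undergoes no phase shift.
Net: one phase inversion between the two reflected rays.
For bright reflection here: 2 n t = (m + ½) λ.
Minimum at m = 0: t = λ / (4 n) = 438 / (4 × 1.351) = 81.1 nm.

811 Å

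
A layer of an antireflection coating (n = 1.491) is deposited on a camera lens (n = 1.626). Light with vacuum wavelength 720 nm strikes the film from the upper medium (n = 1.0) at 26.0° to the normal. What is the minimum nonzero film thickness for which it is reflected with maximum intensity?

Ray reflecting at the top interface goes from n = 1.0 toward n = 1.491: a half-wave phase shift.
Ray reflecting at the bottom interface goes from n = 1.491 toward n = 1.626: a half-wave phase shift.
Net: no relative phase inversion (both shifts match).
So the condition for constructive reflection is 2 n t cos θ_r = m λ.
Snell's law: 1.0 sin 26.0° = 1.491 sin θ_r → sin θ_r = 0.294, cos θ_r = 0.956.
Minimum nonzero at m = 1: t = λ / (2 n cos θ_r) = 720 / (2 × 1.491 × 0.956) = 253 nm.

253 nm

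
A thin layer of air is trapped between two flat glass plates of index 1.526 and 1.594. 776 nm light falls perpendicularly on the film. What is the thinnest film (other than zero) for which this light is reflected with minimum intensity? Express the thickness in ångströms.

3880 Å

At the upper boundary (n = 1.526 to n = 1.0) the reflected ray undergoes no phase shift.
Ray reflecting at the bottom interface goes from n = 1.0 toward n = 1.594: a half-wave phase shift.
Exactly one π shift → a net half-wave offset.
So the condition for destructive reflection is 2 n t = m λ.
Minimum nonzero at m = 1: t = λ / (2 n) = 776 / (2 × 1.0) = 388 nm.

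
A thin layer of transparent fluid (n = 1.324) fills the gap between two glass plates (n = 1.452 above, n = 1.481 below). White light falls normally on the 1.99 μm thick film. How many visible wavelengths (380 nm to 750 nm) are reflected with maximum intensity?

Top surface (1.452 → 1.324): reflection off a lower-index medium gives no phase shift.
Ray reflecting at the bottom interface goes from n = 1.324 toward n = 1.481: a half-wave phase shift.
Exactly one π shift → a net half-wave offset.
For maximum reflection here: 2 n t = (m + ½) λ.
λ = 2 n t / (m + ½) = 5270 / (m + ½) nm.
m=6: 811 nm (IR); m=7: 703 nm (visible); m=8: 620 nm (visible); m=9: 555 nm (visible); m=10: 502 nm (visible); m=11: 458 nm (visible); m=12: 422 nm (visible); m=13: 390 nm (visible); m=14: 363 nm (UV).

7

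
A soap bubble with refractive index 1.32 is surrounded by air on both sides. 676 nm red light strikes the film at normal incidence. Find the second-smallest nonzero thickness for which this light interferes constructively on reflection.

Top surface (1.0 → 1.32): reflection off a higher-index medium gives a half-wave phase shift.
Ray reflecting at the bottom interface goes from n = 1.32 toward n = 1.0: no phase shift.
Exactly one π shift → a net half-wave offset.
So the condition for constructive reflection is 2 n t = (m + ½) λ.
The second-smallest nonzero thickness corresponds to m = 1: t = (m + ½) λ / (2 n) = 1.50 × 676 / (2 × 1.32) = 384 nm.

384 nm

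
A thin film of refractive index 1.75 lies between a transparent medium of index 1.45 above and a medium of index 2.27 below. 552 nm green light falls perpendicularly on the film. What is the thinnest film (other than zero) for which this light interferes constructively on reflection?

158 nm

Top surface (1.45 → 1.75): reflection off a higher-index medium gives a half-wave phase shift.
At the lower boundary (n = 1.75 to n = 2.27) the reflected ray undergoes a half-wave phase shift.
Zero or two π shifts → no net half-wave offset.
So the condition for constructive reflection is 2 n t = m λ.
Minimum nonzero at m = 1: t = λ / (2 n) = 552 / (2 × 1.75) = 158 nm.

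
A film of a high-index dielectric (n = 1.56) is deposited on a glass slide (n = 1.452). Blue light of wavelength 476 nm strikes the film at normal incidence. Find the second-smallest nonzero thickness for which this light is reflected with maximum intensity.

229 nm

Top surface (1.0 → 1.56): reflection off a higher-index medium gives a half-wave phase shift.
Bottom surface (1.56 → 1.452): reflection off a lower-index medium gives no phase shift.
Net: one phase inversion between the two reflected rays.
For bright reflection here: 2 n t = (m + ½) λ.
The second-smallest nonzero thickness corresponds to m = 1: t = (m + ½) λ / (2 n) = 1.50 × 476 / (2 × 1.56) = 229 nm.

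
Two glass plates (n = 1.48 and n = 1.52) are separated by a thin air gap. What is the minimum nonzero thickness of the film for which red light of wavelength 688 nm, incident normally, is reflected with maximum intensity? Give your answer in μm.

0.172 μm

At the upper boundary (n = 1.48 to n = 1.0) the reflected ray undergoes no phase shift.
Bottom surface (1.0 → 1.52): reflection off a higher-index medium gives a half-wave phase shift.
The two reflections differ by half a wavelength.
With one net inversion, constructive interference in reflection requires 2 n t = (m + ½) λ.
Minimum at m = 0: t = λ / (4 n) = 688 / (4 × 1.0) = 172 nm.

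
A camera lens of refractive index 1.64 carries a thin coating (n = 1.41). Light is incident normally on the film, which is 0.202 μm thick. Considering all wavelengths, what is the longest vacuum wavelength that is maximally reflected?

570 nm

Ray reflecting at the top interface goes from n = 1.0 toward n = 1.41: a half-wave phase shift.
Bottom surface (1.41 → 1.64): reflection off a higher-index medium gives a half-wave phase shift.
The two reflections carry the same phase change, so no net offset.
For strong reflection here: 2 n t = m λ.
λ = 2 n t / m. The longest wavelength is m = 1: λ = 2 × 1.41 × 202 / 1.00 = 570 nm.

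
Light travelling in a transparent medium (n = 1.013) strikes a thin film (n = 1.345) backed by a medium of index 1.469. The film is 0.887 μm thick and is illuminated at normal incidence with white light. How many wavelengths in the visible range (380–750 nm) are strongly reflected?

At the upper boundary (n = 1.013 to n = 1.345) the reflected ray undergoes a half-wave phase shift.
Ray reflecting at the bottom interface goes from n = 1.345 toward n = 1.469: a half-wave phase shift.
The two reflections carry the same phase change, so no net offset.
For maximum reflection here: 2 n t = m λ.
λ = 2 n t / m = 2386 / m nm.
m=3: 795 nm (IR); m=4: 597 nm (visible); m=5: 477 nm (visible); m=6: 398 nm (visible); m=7: 341 nm (UV).

3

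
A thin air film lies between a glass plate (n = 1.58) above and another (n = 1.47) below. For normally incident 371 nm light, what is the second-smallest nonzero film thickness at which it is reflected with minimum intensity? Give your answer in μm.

Top surface (1.58 → 1.0): reflection off a lower-index medium gives no phase shift.
At the lower boundary (n = 1.0 to n = 1.47) the reflected ray undergoes a half-wave phase shift.
Net: one phase inversion between the two reflected rays.
With one net inversion, destructive interference in reflection requires 2 n t = m λ.
The second-smallest nonzero thickness corresponds to m = 2: t = m λ / (2 n) = 2.00 × 371 / (2 × 1.0) = 371 nm.

0.371 μm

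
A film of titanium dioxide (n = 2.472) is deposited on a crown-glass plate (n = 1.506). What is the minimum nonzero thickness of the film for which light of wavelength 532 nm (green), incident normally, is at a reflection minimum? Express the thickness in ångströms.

1076 Å

At the upper boundary (n = 1.0 to n = 2.472) the reflected ray undergoes a half-wave phase shift.
Bottom surface (2.472 → 1.506): reflection off a lower-index medium gives no phase shift.
Net: one phase inversion between the two reflected rays.
With one net inversion, destructive interference in reflection requires 2 n t = m λ.
Minimum nonzero at m = 1: t = λ / (2 n) = 532 / (2 × 2.472) = 108 nm.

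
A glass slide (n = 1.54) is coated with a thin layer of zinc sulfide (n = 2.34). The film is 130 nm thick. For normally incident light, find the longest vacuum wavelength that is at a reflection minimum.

608 nm

At the upper boundary (n = 1.0 to n = 2.34) the reflected ray undergoes a half-wave phase shift.
Bottom surface (2.34 → 1.54): reflection off a lower-index medium gives no phase shift.
The two reflections differ by half a wavelength.
With one net inversion, destructive interference in reflection requires 2 n t = m λ.
λ = 2 n t / m. The longest wavelength is m = 1: λ = 2 × 2.34 × 130 / 1.00 = 608 nm.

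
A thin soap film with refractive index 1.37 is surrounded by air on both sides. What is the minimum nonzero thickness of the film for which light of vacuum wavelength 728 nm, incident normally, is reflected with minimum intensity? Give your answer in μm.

At the upper boundary (n = 1.0 to n = 1.37) the reflected ray undergoes a half-wave phase shift.
At the lower boundary (n = 1.37 to n = 1.0) the reflected ray undergoes no phase shift.
Net: one phase inversion between the two reflected rays.
With one net inversion, destructive interference in reflection requires 2 n t = m λ.
Minimum nonzero at m = 1: t = λ / (2 n) = 728 / (2 × 1.37) = 266 nm.

0.266 μm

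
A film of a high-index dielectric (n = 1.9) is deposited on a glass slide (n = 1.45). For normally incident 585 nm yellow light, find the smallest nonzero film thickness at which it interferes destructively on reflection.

154 nm

Top surface (1.0 → 1.9): reflection off a higher-index medium gives a half-wave phase shift.
Bottom surface (1.9 → 1.45): reflection off a lower-index medium gives no phase shift.
Net: one phase inversion between the two reflected rays.
With one net inversion, destructive interference in reflection requires 2 n t = m λ.
Minimum nonzero at m = 1: t = λ / (2 n) = 585 / (2 × 1.9) = 154 nm.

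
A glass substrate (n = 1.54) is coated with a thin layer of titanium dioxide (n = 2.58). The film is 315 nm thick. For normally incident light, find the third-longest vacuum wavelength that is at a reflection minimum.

542 nm

Ray reflecting at the top interface goes from n = 1.0 toward n = 2.58: a half-wave phase shift.
Ray reflecting at the bottom interface goes from n = 2.58 toward n = 1.54: no phase shift.
Exactly one π shift → a net half-wave offset.
With one net inversion, destructive interference in reflection requires 2 n t = m λ.
λ = 2 n t / m. The third-longest wavelength is m = 3: λ = 2 × 2.58 × 315 / 3.00 = 542 nm.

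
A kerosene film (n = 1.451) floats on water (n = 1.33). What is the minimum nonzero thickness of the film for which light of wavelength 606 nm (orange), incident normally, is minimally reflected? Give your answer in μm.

At the upper boundary (n = 1.0 to n = 1.451) the reflected ray undergoes a half-wave phase shift.
At the lower boundary (n = 1.451 to n = 1.33) the reflected ray undergoes no phase shift.
Exactly one π shift → a net half-wave offset.
With one net inversion, destructive interference in reflection requires 2 n t = m λ.
Minimum nonzero at m = 1: t = λ / (2 n) = 606 / (2 × 1.451) = 209 nm.

0.209 μm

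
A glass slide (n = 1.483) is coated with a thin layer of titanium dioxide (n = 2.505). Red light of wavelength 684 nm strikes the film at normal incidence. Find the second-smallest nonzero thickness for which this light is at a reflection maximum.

205 nm

At the upper boundary (n = 1.0 to n = 2.505) the reflected ray undergoes a half-wave phase shift.
At the lower boundary (n = 2.505 to n = 1.483) the reflected ray undergoes no phase shift.
Net: one phase inversion between the two reflected rays.
For strong reflection here: 2 n t = (m + ½) λ.
The second-smallest nonzero thickness corresponds to m = 1: t = (m + ½) λ / (2 n) = 1.50 × 684 / (2 × 2.505) = 205 nm.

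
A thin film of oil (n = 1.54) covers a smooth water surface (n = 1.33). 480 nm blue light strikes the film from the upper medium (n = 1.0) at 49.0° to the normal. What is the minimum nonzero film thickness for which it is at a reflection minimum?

179 nm

At the upper boundary (n = 1.0 to n = 1.54) the reflected ray undergoes a half-wave phase shift.
Bottom surface (1.54 → 1.33): reflection off a lower-index medium gives no phase shift.
The two reflections differ by half a wavelength.
So the condition for destructive reflection is 2 n t cos θ_r = m λ.
Snell's law: 1.0 sin 49.0° = 1.54 sin θ_r → sin θ_r = 0.490, cos θ_r = 0.872.
Minimum nonzero at m = 1: t = λ / (2 n cos θ_r) = 480 / (2 × 1.54 × 0.872) = 179 nm.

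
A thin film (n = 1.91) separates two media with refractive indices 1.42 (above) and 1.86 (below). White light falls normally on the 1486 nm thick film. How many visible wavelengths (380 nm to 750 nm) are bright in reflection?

7

Top surface (1.42 → 1.91): reflection off a higher-index medium gives a half-wave phase shift.
Bottom surface (1.91 → 1.86): reflection off a lower-index medium gives no phase shift.
Exactly one π shift → a net half-wave offset.
With one net inversion, constructive interference in reflection requires 2 n t = (m + ½) λ.
λ = 2 n t / (m + ½) = 5677 / (m + ½) nm.
m=7: 757 nm (IR); m=8: 668 nm (visible); m=9: 598 nm (visible); m=10: 541 nm (visible); m=11: 494 nm (visible); m=12: 454 nm (visible); m=13: 420 nm (visible); m=14: 391 nm (visible); m=15: 366 nm (UV).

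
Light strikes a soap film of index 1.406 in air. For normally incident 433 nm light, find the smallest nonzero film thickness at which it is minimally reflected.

At the upper boundary (n = 1.0 to n = 1.406) the reflected ray undergoes a half-wave phase shift.
Ray reflecting at the bottom interface goes from n = 1.406 toward n = 1.0: no phase shift.
The two reflections differ by half a wavelength.
With one net inversion, destructive interference in reflection requires 2 n t = m λ.
Minimum nonzero at m = 1: t = λ / (2 n) = 433 / (2 × 1.406) = 154 nm.

154 nm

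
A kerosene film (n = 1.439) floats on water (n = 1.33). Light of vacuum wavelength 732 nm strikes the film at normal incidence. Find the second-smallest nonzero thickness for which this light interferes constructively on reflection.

Top surface (1.0 → 1.439): reflection off a higher-index medium gives a half-wave phase shift.
Bottom surface (1.439 → 1.33): reflection off a lower-index medium gives no phase shift.
The two reflections differ by half a wavelength.
With one net inversion, constructive interference in reflection requires 2 n t = (m + ½) λ.
The second-smallest nonzero thickness corresponds to m = 1: t = (m + ½) λ / (2 n) = 1.50 × 732 / (2 × 1.439) = 382 nm.

382 nm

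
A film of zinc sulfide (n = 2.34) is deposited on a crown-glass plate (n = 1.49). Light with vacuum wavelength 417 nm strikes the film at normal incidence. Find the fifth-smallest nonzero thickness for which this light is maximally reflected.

401 nm

Ray reflecting at the top interface goes from n = 1.0 toward n = 2.34: a half-wave phase shift.
Bottom surface (2.34 → 1.49): reflection off a lower-index medium gives no phase shift.
Net: one phase inversion between the two reflected rays.
So the condition for constructive reflection is 2 n t = (m + ½) λ.
The fifth-smallest nonzero thickness corresponds to m = 4: t = (m + ½) λ / (2 n) = 4.50 × 417 / (2 × 2.34) = 401 nm.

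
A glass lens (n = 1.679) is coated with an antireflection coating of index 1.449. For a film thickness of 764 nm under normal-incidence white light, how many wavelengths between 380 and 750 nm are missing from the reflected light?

Ray reflecting at the top interface goes from n = 1.0 toward n = 1.449: a half-wave phase shift.
At the lower boundary (n = 1.449 to n = 1.679) the reflected ray undergoes a half-wave phase shift.
Zero or two π shifts → no net half-wave offset.
With no net inversion, destructive interference in reflection requires 2 n t = (m + ½) λ.
λ = 2 n t / (m + ½) = 2214 / (m + ½) nm.
m=2: 886 nm (IR); m=3: 633 nm (visible); m=4: 492 nm (visible); m=5: 403 nm (visible); m=6: 341 nm (UV).

3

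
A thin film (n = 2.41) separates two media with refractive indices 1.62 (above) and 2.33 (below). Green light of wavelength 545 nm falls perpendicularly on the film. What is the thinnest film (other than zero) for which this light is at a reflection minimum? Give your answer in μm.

0.113 μm

Top surface (1.62 → 2.41): reflection off a higher-index medium gives a half-wave phase shift.
Bottom surface (2.41 → 2.33): reflection off a lower-index medium gives no phase shift.
Net: one phase inversion between the two reflected rays.
So the condition for destructive reflection is 2 n t = m λ.
Minimum nonzero at m = 1: t = λ / (2 n) = 545 / (2 × 2.41) = 113 nm.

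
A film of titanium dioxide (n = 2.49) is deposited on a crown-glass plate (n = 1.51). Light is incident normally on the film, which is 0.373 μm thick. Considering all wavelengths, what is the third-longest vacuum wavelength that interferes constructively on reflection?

Top surface (1.0 → 2.49): reflection off a higher-index medium gives a half-wave phase shift.
Bottom surface (2.49 → 1.51): reflection off a lower-index medium gives no phase shift.
Exactly one π shift → a net half-wave offset.
So the condition for constructive reflection is 2 n t = (m + ½) λ.
λ = 2 n t / (m + ½). The third-longest wavelength is m = 2: λ = 2 × 2.49 × 373 / 2.50 = 743 nm.

743 nm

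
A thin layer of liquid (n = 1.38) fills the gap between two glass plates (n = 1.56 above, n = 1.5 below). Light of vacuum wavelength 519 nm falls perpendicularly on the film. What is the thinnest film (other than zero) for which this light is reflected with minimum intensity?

188 nm

Top surface (1.56 → 1.38): reflection off a lower-index medium gives no phase shift.
Bottom surface (1.38 → 1.5): reflection off a higher-index medium gives a half-wave phase shift.
Exactly one π shift → a net half-wave offset.
With one net inversion, destructive interference in reflection requires 2 n t = m λ.
Minimum nonzero at m = 1: t = λ / (2 n) = 519 / (2 × 1.38) = 188 nm.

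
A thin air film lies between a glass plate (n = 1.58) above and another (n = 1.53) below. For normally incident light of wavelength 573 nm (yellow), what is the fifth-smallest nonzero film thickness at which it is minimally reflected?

1433 nm

Ray reflecting at the top interface goes from n = 1.58 toward n = 1.0: no phase shift.
Bottom surface (1.0 → 1.53): reflection off a higher-index medium gives a half-wave phase shift.
The two reflections differ by half a wavelength.
So the condition for destructive reflection is 2 n t = m λ.
The fifth-smallest nonzero thickness corresponds to m = 5: t = m λ / (2 n) = 5.00 × 573 / (2 × 1.0) = 1433 nm.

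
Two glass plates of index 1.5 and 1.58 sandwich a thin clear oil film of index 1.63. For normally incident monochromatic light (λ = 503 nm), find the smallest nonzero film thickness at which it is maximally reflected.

77.1 nm

Top surface (1.5 → 1.63): reflection off a higher-index medium gives a half-wave phase shift.
Bottom surface (1.63 → 1.58): reflection off a lower-index medium gives no phase shift.
Exactly one π shift → a net half-wave offset.
So the condition for constructive reflection is 2 n t = (m + ½) λ.
Minimum at m = 0: t = λ / (4 n) = 503 / (4 × 1.63) = 77.1 nm.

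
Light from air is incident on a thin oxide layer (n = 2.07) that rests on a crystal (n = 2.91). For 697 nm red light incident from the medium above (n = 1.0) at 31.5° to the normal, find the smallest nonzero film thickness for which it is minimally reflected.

87.0 nm

At the upper boundary (n = 1.0 to n = 2.07) the reflected ray undergoes a half-wave phase shift.
Bottom surface (2.07 → 2.91): reflection off a higher-index medium gives a half-wave phase shift.
Net: no relative phase inversion (both shifts match).
So the condition for destructive reflection is 2 n t cos θ_r = (m + ½) λ.
Snell's law: 1.0 sin 31.5° = 2.07 sin θ_r → sin θ_r = 0.252, cos θ_r = 0.968.
Minimum at m = 0: t = λ / (4 n cos θ_r) = 697 / (4 × 2.07 × 0.968) = 87.0 nm.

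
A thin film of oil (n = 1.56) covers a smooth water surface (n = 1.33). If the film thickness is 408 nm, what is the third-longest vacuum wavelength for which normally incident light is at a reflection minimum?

424 nm

At the upper boundary (n = 1.0 to n = 1.56) the reflected ray undergoes a half-wave phase shift.
At the lower boundary (n = 1.56 to n = 1.33) the reflected ray undergoes no phase shift.
Net: one phase inversion between the two reflected rays.
For minimum reflection here: 2 n t = m λ.
λ = 2 n t / m. The third-longest wavelength is m = 3: λ = 2 × 1.56 × 408 / 3.00 = 424 nm.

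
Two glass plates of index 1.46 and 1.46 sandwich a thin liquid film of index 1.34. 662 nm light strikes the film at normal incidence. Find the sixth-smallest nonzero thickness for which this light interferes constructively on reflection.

1359 nm

Ray reflecting at the top interface goes from n = 1.46 toward n = 1.34: no phase shift.
Bottom surface (1.34 → 1.46): reflection off a higher-index medium gives a half-wave phase shift.
Net: one phase inversion between the two reflected rays.
For strong reflection here: 2 n t = (m + ½) λ.
The sixth-smallest nonzero thickness corresponds to m = 5: t = (m + ½) λ / (2 n) = 5.50 × 662 / (2 × 1.34) = 1359 nm.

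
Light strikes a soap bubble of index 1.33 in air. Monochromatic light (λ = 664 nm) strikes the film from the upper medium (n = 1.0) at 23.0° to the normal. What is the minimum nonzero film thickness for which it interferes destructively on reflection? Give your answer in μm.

0.261 μm

Top surface (1.0 → 1.33): reflection off a higher-index medium gives a half-wave phase shift.
At the lower boundary (n = 1.33 to n = 1.0) the reflected ray undergoes no phase shift.
Exactly one π shift → a net half-wave offset.
So the condition for destructive reflection is 2 n t cos θ_r = m λ.
Snell's law: 1.0 sin 23.0° = 1.33 sin θ_r → sin θ_r = 0.294, cos θ_r = 0.956.
Minimum nonzero at m = 1: t = λ / (2 n cos θ_r) = 664 / (2 × 1.33 × 0.956) = 261 nm.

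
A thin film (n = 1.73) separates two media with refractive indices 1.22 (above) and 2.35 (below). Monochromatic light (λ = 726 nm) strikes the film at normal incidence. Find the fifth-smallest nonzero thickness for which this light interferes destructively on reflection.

Top surface (1.22 → 1.73): reflection off a higher-index medium gives a half-wave phase shift.
Bottom surface (1.73 → 2.35): reflection off a higher-index medium gives a half-wave phase shift.
Zero or two π shifts → no net half-wave offset.
For minimum reflection here: 2 n t = (m + ½) λ.
The fifth-smallest nonzero thickness corresponds to m = 4: t = (m + ½) λ / (2 n) = 4.50 × 726 / (2 × 1.73) = 944 nm.

944 nm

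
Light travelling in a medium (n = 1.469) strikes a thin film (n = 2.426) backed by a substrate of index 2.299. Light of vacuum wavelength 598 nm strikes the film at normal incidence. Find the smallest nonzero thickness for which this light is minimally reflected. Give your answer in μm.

At the upper boundary (n = 1.469 to n = 2.426) the reflected ray undergoes a half-wave phase shift.
At the lower boundary (n = 2.426 to n = 2.299) the reflected ray undergoes no phase shift.
Net: one phase inversion between the two reflected rays.
For minimum reflection here: 2 n t = m λ.
The smallest nonzero thickness corresponds to m = 1: t = m λ / (2 n) = 1.00 × 598 / (2 × 2.426) = 123 nm.

0.123 μm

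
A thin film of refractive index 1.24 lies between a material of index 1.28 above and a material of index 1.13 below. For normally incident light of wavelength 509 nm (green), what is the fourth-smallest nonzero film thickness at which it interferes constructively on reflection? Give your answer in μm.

Ray reflecting at the top interface goes from n = 1.28 toward n = 1.24: no phase shift.
Bottom surface (1.24 → 1.13): reflection off a lower-index medium gives no phase shift.
The two reflections carry the same phase change, so no net offset.
With no net inversion, constructive interference in reflection requires 2 n t = m λ.
The fourth-smallest nonzero thickness corresponds to m = 4: t = m λ / (2 n) = 4.00 × 509 / (2 × 1.24) = 821 nm.

0.821 μm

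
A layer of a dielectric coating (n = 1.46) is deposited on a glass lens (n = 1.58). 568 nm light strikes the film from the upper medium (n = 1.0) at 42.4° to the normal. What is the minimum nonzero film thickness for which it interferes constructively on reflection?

219 nm

At the upper boundary (n = 1.0 to n = 1.46) the reflected ray undergoes a half-wave phase shift.
At the lower boundary (n = 1.46 to n = 1.58) the reflected ray undergoes a half-wave phase shift.
Zero or two π shifts → no net half-wave offset.
So the condition for constructive reflection is 2 n t cos θ_r = m λ.
Snell's law: 1.0 sin 42.4° = 1.46 sin θ_r → sin θ_r = 0.462, cos θ_r = 0.887.
Minimum nonzero at m = 1: t = λ / (2 n cos θ_r) = 568 / (2 × 1.46 × 0.887) = 219 nm.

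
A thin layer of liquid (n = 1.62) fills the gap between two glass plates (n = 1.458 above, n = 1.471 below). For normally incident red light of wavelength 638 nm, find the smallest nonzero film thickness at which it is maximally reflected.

98.5 nm

Top surface (1.458 → 1.62): reflection off a higher-index medium gives a half-wave phase shift.
Bottom surface (1.62 → 1.471): reflection off a lower-index medium gives no phase shift.
Net: one phase inversion between the two reflected rays.
With one net inversion, constructive interference in reflection requires 2 n t = (m + ½) λ.
Minimum at m = 0: t = λ / (4 n) = 638 / (4 × 1.62) = 98.5 nm.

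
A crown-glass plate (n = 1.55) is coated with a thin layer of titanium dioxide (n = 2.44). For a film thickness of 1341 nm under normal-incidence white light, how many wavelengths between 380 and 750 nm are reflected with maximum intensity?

8

Ray reflecting at the top interface goes from n = 1.0 toward n = 2.44: a half-wave phase shift.
Bottom surface (2.44 → 1.55): reflection off a lower-index medium gives no phase shift.
Net: one phase inversion between the two reflected rays.
For bright reflection here: 2 n t = (m + ½) λ.
λ = 2 n t / (m + ½) = 6544 / (m + ½) nm.
m=8: 770 nm (IR); m=9: 689 nm (visible); m=10: 623 nm (visible); m=11: 569 nm (visible); m=12: 524 nm (visible); m=13: 485 nm (visible); m=14: 451 nm (visible); m=15: 422 nm (visible); m=16: 397 nm (visible); m=17: 374 nm (UV).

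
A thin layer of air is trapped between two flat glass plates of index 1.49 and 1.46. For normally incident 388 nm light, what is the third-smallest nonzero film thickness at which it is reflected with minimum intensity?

582 nm

Top surface (1.49 → 1.0): reflection off a lower-index medium gives no phase shift.
Bottom surface (1.0 → 1.46): reflection off a higher-index medium gives a half-wave phase shift.
The two reflections differ by half a wavelength.
With one net inversion, destructive interference in reflection requires 2 n t = m λ.
The third-smallest nonzero thickness corresponds to m = 3: t = m λ / (2 n) = 3.00 × 388 / (2 × 1.0) = 582 nm.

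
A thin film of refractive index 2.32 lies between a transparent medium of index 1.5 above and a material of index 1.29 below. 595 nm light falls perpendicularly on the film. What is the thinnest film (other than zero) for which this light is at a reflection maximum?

64.1 nm

Ray reflecting at the top interface goes from n = 1.5 toward n = 2.32: a half-wave phase shift.
Bottom surface (2.32 → 1.29): reflection off a lower-index medium gives no phase shift.
Net: one phase inversion between the two reflected rays.
For bright reflection here: 2 n t = (m + ½) λ.
Minimum at m = 0: t = λ / (4 n) = 595 / (4 × 2.32) = 64.1 nm.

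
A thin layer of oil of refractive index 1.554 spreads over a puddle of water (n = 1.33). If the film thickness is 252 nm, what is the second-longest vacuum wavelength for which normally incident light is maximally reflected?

522 nm

Ray reflecting at the top interface goes from n = 1.0 toward n = 1.554: a half-wave phase shift.
At the lower boundary (n = 1.554 to n = 1.33) the reflected ray undergoes no phase shift.
Net: one phase inversion between the two reflected rays.
With one net inversion, constructive interference in reflection requires 2 n t = (m + ½) λ.
λ = 2 n t / (m + ½). The second-longest wavelength is m = 1: λ = 2 × 1.554 × 252 / 1.50 = 522 nm.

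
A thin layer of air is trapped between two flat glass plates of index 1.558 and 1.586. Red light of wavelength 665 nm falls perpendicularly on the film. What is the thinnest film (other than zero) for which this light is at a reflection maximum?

166 nm

At the upper boundary (n = 1.558 to n = 1.0) the reflected ray undergoes no phase shift.
Ray reflecting at the bottom interface goes from n = 1.0 toward n = 1.586: a half-wave phase shift.
Net: one phase inversion between the two reflected rays.
For maximum reflection here: 2 n t = (m + ½) λ.
Minimum at m = 0: t = λ / (4 n) = 665 / (4 × 1.0) = 166 nm.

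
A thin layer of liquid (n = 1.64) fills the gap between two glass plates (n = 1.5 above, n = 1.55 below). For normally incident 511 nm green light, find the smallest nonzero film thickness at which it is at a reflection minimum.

Top surface (1.5 → 1.64): reflection off a higher-index medium gives a half-wave phase shift.
Ray reflecting at the bottom interface goes from n = 1.64 toward n = 1.55: no phase shift.
The two reflections differ by half a wavelength.
For minimum reflection here: 2 n t = m λ.
Minimum nonzero at m = 1: t = λ / (2 n) = 511 / (2 × 1.64) = 156 nm.

156 nm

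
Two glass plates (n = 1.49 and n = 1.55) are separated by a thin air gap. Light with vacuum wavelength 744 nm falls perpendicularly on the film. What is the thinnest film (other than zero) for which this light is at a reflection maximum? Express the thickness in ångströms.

Top surface (1.49 → 1.0): reflection off a lower-index medium gives no phase shift.
Ray reflecting at the bottom interface goes from n = 1.0 toward n = 1.55: a half-wave phase shift.
Net: one phase inversion between the two reflected rays.
For bright reflection here: 2 n t = (m + ½) λ.
Minimum at m = 0: t = λ / (4 n) = 744 / (4 × 1.0) = 186 nm.

1860 Å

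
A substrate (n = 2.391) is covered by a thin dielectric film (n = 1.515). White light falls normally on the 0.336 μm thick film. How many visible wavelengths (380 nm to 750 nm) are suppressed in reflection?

2

At the upper boundary (n = 1.0 to n = 1.515) the reflected ray undergoes a half-wave phase shift.
At the lower boundary (n = 1.515 to n = 2.391) the reflected ray undergoes a half-wave phase shift.
Zero or two π shifts → no net half-wave offset.
With no net inversion, destructive interference in reflection requires 2 n t = (m + ½) λ.
λ = 2 n t / (m + ½) = 1018 / (m + ½) nm.
m=0: 2036 nm (IR); m=1: 679 nm (visible); m=2: 407 nm (visible); m=3: 291 nm (UV).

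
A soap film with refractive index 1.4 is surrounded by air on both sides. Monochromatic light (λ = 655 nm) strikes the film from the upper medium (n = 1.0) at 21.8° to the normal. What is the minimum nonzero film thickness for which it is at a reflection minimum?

243 nm

Top surface (1.0 → 1.4): reflection off a higher-index medium gives a half-wave phase shift.
Ray reflecting at the bottom interface goes from n = 1.4 toward n = 1.0: no phase shift.
Net: one phase inversion between the two reflected rays.
With one net inversion, destructive interference in reflection requires 2 n t cos θ_r = m λ.
Snell's law: 1.0 sin 21.8° = 1.4 sin θ_r → sin θ_r = 0.265, cos θ_r = 0.964.
Minimum nonzero at m = 1: t = λ / (2 n cos θ_r) = 655 / (2 × 1.4 × 0.964) = 243 nm.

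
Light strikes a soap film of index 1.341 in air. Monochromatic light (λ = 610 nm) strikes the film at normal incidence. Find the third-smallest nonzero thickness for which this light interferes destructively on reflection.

682 nm

At the upper boundary (n = 1.0 to n = 1.341) the reflected ray undergoes a half-wave phase shift.
Ray reflecting at the bottom interface goes from n = 1.341 toward n = 1.0: no phase shift.
Exactly one π shift → a net half-wave offset.
For dark reflection here: 2 n t = m λ.
The third-smallest nonzero thickness corresponds to m = 3: t = m λ / (2 n) = 3.00 × 610 / (2 × 1.341) = 682 nm.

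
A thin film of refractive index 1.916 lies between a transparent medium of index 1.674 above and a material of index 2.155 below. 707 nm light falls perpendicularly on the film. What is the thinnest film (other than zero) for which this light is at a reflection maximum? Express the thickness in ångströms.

Top surface (1.674 → 1.916): reflection off a higher-index medium gives a half-wave phase shift.
Ray reflecting at the bottom interface goes from n = 1.916 toward n = 2.155: a half-wave phase shift.
Net: no relative phase inversion (both shifts match).
So the condition for constructive reflection is 2 n t = m λ.
Minimum nonzero at m = 1: t = λ / (2 n) = 707 / (2 × 1.916) = 184 nm.

1845 Å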